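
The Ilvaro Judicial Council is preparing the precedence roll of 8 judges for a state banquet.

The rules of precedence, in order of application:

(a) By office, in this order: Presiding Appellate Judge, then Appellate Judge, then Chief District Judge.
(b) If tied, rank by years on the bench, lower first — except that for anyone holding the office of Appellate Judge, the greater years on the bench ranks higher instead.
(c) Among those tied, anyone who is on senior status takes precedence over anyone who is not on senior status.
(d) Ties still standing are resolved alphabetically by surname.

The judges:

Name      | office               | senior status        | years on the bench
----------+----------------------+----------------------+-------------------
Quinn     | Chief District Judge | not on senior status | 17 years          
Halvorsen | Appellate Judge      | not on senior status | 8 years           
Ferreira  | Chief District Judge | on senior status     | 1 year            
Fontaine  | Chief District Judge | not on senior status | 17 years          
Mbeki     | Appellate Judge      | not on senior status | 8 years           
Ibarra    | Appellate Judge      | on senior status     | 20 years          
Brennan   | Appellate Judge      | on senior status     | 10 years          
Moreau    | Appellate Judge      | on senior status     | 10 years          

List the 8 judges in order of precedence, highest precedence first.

By office: Ibarra, Brennan, Moreau, Halvorsen and Mbeki (Appellate Judge); then Ferreira, Fontaine and Quinn (Chief District Judge).
Among Ibarra, Brennan, Moreau, Halvorsen and Mbeki, by years on the bench (higher first) (reversed rule for this group): Ibarra (20 years) before Brennan and Moreau (10 years) before Halvorsen and Mbeki (8 years).
Brennan and Moreau are each on senior status, so the next rule applies.
Among Brennan and Moreau, alphabetically by surname: Brennan before Moreau.
Halvorsen and Mbeki are each not on senior status, so the next rule applies.
Among Halvorsen and Mbeki, alphabetically by surname: Halvorsen before Mbeki.
Among Ferreira, Fontaine and Quinn, by years on the bench (lower first): Ferreira (1 year) before Fontaine and Quinn (17 years).
Fontaine and Quinn are each not on senior status, so the next rule applies.
Among Fontaine and Quinn, alphabetically by surname: Fontaine before Quinn.
Full order: Ibarra, Brennan, Moreau, Halvorsen, Mbeki, Ferreira, Fontaine, Quinn.

Ibarra, Brennan, Moreau, Halvorsen, Mbeki, Ferreira, Fontaine, Quinn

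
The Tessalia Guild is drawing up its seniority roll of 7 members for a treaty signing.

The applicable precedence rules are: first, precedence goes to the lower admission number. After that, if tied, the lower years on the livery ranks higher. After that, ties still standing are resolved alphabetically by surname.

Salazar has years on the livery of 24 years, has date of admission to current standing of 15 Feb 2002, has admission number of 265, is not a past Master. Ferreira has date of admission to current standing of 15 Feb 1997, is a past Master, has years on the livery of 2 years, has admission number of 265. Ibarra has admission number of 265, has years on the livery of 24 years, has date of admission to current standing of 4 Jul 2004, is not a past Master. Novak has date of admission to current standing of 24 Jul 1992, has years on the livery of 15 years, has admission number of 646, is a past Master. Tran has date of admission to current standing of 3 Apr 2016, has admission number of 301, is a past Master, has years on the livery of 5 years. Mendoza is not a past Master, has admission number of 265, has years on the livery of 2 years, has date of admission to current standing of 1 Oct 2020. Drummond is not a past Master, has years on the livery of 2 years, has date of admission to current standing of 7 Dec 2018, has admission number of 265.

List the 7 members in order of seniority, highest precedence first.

Drummond, Ferreira, Mendoza, Ibarra, Salazar, Tran, Novak

By admission number (lower first): Drummond, Ferreira, Mendoza, Ibarra and Salazar (each 265); then Tran (301); then Novak (646).
Among Drummond, Ferreira, Mendoza, Ibarra and Salazar, by years on the livery (lower first): Drummond, Ferreira and Mendoza (2 years) before Ibarra and Salazar (24 years).
Among Drummond, Ferreira and Mendoza, alphabetically by surname: Drummond before Ferreira before Mendoza.
Among Ibarra and Salazar, alphabetically by surname: Ibarra before Salazar.
Full order: Drummond, Ferreira, Mendoza, Ibarra, Salazar, Tran, Novak.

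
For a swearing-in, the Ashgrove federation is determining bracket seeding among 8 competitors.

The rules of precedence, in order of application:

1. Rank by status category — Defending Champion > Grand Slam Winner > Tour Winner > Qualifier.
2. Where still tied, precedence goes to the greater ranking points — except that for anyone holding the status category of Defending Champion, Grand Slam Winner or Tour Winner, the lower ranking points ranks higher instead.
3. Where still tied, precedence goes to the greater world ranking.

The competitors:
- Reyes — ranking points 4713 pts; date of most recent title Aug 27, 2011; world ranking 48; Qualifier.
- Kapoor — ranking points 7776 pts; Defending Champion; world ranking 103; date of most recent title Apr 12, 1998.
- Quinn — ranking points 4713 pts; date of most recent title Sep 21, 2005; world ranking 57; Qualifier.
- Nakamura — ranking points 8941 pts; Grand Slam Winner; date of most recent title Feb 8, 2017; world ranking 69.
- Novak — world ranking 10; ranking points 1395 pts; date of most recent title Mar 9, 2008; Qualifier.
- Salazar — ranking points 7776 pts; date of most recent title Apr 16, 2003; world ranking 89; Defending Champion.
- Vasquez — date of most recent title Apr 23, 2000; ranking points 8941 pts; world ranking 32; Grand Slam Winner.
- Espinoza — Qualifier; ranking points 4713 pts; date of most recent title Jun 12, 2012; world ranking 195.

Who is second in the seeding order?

By status category: Kapoor and Salazar (Defending Champion); then Nakamura and Vasquez (Grand Slam Winner); then Espinoza, Quinn, Reyes and Novak (Qualifier).
Kapoor and Salazar both have ranking points 7776 pts, so the next rule applies.
Among Kapoor and Salazar, by world ranking (higher first): Kapoor (103) before Salazar (89).
Nakamura and Vasquez both have ranking points 8941 pts, so the next rule applies.
Among Nakamura and Vasquez, by world ranking (higher first): Nakamura (69) before Vasquez (32).
Among Espinoza, Quinn, Reyes and Novak, by ranking points (higher first): Espinoza, Quinn and Reyes (4713 pts) before Novak (1395 pts).
Among Espinoza, Quinn and Reyes, by world ranking (higher first): Espinoza (195) before Quinn (57) before Reyes (48).
Order: Kapoor, Salazar, Nakamura, Vasquez, Espinoza, Quinn, Reyes, Novak.

Salazar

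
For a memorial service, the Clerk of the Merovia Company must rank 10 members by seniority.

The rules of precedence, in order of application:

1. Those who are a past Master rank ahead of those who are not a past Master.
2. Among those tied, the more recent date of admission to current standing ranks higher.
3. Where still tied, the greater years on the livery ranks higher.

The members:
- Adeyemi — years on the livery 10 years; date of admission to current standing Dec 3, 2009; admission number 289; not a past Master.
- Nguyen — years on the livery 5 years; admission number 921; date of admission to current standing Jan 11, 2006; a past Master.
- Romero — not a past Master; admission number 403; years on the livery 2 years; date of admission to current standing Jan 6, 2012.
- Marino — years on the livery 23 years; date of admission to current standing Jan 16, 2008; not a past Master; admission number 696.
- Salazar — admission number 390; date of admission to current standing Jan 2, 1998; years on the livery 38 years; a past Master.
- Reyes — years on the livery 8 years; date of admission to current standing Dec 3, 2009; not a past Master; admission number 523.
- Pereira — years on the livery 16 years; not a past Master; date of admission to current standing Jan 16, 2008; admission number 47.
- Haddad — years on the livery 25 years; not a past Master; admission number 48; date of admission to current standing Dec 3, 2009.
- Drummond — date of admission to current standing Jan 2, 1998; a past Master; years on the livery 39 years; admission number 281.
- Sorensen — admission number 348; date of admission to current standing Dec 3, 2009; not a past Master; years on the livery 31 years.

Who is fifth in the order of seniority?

By the first rule: Nguyen, Drummond and Salazar (each a past Master); then Romero, Sorensen, Haddad, Adeyemi, Reyes, Marino and Pereira (each not a past Master).
Among Nguyen, Drummond and Salazar, by date of admission to current standing (later first): Nguyen (Jan 11, 2006) before Drummond and Salazar (Jan 2, 1998).
Among Drummond and Salazar, by years on the livery (higher first): Drummond (39 years) before Salazar (38 years).
Among Romero, Sorensen, Haddad, Adeyemi, Reyes, Marino and Pereira, by date of admission to current standing (later first): Romero (Jan 6, 2012) before Sorensen, Haddad, Adeyemi and Reyes (Dec 3, 2009) before Marino and Pereira (Jan 16, 2008).
Among Sorensen, Haddad, Adeyemi and Reyes, by years on the livery (higher first): Sorensen (31 years) before Haddad (25 years) before Adeyemi (10 years) before Reyes (8 years).
Among Marino and Pereira, by years on the livery (higher first): Marino (23 years) before Pereira (16 years).
Order: Nguyen, Drummond, Salazar, Romero, Sorensen, Haddad, Adeyemi, Reyes, Marino, Pereira.

Sorensen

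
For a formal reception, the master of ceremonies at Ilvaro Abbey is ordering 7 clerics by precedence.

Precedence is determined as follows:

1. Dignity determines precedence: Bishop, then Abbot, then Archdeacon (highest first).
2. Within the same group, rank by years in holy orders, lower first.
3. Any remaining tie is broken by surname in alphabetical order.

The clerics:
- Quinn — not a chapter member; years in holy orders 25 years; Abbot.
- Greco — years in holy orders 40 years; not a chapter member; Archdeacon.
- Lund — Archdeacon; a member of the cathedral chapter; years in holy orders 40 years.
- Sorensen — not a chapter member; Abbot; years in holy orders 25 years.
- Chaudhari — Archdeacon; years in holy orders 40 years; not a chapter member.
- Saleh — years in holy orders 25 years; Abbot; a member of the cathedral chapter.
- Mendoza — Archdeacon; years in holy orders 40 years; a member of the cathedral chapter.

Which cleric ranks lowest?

Mendoza

By dignity: Quinn, Saleh and Sorensen (Abbot); then Chaudhari, Greco, Lund and Mendoza (Archdeacon).
Quinn, Saleh and Sorensen all have years in holy orders 25 years, so the next rule applies.
Among Quinn, Saleh and Sorensen, alphabetically by surname: Quinn before Saleh before Sorensen.
Chaudhari, Greco, Lund and Mendoza all have years in holy orders 40 years, so the next rule applies.
Among Chaudhari, Greco, Lund and Mendoza, alphabetically by surname: Chaudhari before Greco before Lund before Mendoza.
Order: Quinn, Saleh, Sorensen, Chaudhari, Greco, Lund, Mendoza.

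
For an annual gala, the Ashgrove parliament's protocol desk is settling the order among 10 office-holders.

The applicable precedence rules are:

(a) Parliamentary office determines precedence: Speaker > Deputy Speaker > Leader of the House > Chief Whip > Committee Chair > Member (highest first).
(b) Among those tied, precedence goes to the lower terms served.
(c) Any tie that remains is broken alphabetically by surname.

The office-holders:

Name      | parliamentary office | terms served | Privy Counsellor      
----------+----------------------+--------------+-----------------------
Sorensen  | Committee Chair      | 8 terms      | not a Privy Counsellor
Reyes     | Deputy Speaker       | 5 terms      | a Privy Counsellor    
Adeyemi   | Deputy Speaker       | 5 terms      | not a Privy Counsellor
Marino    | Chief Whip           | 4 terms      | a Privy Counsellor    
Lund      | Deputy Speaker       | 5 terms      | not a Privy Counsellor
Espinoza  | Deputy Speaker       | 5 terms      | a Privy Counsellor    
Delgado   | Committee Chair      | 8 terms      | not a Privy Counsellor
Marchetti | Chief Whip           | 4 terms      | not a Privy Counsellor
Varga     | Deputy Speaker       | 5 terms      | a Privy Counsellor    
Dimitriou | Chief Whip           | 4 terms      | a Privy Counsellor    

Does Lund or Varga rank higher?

By parliamentary office: Adeyemi, Espinoza, Lund, Reyes and Varga (Deputy Speaker); then Dimitriou, Marchetti and Marino (Chief Whip); then Delgado and Sorensen (Committee Chair).
Adeyemi, Espinoza, Lund, Reyes and Varga all have terms served 5 terms, so the next rule applies.
Among Adeyemi, Espinoza, Lund, Reyes and Varga, alphabetically by surname: Adeyemi before Espinoza before Lund before Reyes before Varga.
Dimitriou, Marchetti and Marino all have terms served 4 terms, so the next rule applies.
Among Dimitriou, Marchetti and Marino, alphabetically by surname: Dimitriou before Marchetti before Marino.
Delgado and Sorensen both have terms served 8 terms, so the next rule applies.
Among Delgado and Sorensen, alphabetically by surname: Delgado before Sorensen.
So Lund takes precedence.

Lund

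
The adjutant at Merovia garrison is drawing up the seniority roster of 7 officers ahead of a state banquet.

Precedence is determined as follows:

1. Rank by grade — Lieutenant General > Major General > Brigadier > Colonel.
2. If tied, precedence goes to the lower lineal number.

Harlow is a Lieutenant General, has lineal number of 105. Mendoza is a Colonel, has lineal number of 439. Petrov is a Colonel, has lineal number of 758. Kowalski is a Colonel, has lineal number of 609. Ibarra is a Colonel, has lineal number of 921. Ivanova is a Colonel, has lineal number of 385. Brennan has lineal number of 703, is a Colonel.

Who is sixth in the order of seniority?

Petrov

By grade: Harlow (Lieutenant General); then Ivanova, Mendoza, Kowalski, Brennan, Petrov and Ibarra (Colonel).
Among Ivanova, Mendoza, Kowalski, Brennan, Petrov and Ibarra, by lineal number (lower first): Ivanova (385) before Mendoza (439) before Kowalski (609) before Brennan (703) before Petrov (758) before Ibarra (921).
Order: Harlow, Ivanova, Mendoza, Kowalski, Brennan, Petrov, Ibarra.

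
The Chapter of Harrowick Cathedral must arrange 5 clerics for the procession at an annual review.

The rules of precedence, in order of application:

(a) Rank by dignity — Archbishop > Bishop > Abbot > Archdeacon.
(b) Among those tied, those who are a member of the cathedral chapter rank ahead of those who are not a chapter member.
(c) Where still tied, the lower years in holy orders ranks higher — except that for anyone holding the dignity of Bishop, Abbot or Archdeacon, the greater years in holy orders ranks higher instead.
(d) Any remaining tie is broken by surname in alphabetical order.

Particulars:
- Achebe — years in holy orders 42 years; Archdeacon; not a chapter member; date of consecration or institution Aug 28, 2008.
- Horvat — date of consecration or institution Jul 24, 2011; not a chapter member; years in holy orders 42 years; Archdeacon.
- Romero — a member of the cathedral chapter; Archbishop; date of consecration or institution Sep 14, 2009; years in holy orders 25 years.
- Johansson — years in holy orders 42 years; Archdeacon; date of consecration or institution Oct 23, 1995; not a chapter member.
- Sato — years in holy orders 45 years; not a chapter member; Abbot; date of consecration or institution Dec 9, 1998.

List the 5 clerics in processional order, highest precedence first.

Romero, Sato, Achebe, Horvat, Johansson

By dignity: Romero (Archbishop); then Sato (Abbot); then Achebe, Horvat and Johansson (Archdeacon).
Achebe, Horvat and Johansson are each not a chapter member, so the next rule applies.
Achebe, Horvat and Johansson all have years in holy orders 42 years, so the next rule applies.
Among Achebe, Horvat and Johansson, alphabetically by surname: Achebe before Horvat before Johansson.
Full order: Romero, Sato, Achebe, Horvat, Johansson.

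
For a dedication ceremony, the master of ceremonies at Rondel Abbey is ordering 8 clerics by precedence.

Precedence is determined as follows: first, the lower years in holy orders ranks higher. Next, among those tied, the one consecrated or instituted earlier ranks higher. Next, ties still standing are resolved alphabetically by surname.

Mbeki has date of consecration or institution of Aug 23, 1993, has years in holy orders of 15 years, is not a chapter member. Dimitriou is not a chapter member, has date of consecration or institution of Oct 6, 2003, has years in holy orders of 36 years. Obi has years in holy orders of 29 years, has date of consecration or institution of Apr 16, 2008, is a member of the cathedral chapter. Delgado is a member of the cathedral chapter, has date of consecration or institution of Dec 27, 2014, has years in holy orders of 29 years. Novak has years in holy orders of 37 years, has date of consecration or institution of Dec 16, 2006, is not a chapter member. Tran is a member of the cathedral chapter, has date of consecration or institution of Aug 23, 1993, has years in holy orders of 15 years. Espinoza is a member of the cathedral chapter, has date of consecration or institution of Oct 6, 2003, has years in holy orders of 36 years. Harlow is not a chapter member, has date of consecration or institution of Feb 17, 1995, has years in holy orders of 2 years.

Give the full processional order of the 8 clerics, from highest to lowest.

Harlow, Mbeki, Tran, Obi, Delgado, Dimitriou, Espinoza, Novak

By years in holy orders (lower first): Harlow (2 years); then Mbeki and Tran (both 15 years); then Obi and Delgado (both 29 years); then Dimitriou and Espinoza (both 36 years); then Novak (37 years).
Mbeki and Tran both have date of consecration or institution Aug 23, 1993, so the next rule applies.
Among Mbeki and Tran, alphabetically by surname: Mbeki before Tran.
Among Obi and Delgado, by date of consecration or institution (earlier first): Obi (Apr 16, 2008) before Delgado (Dec 27, 2014).
Dimitriou and Espinoza both have date of consecration or institution Oct 6, 2003, so the next rule applies.
Among Dimitriou and Espinoza, alphabetically by surname: Dimitriou before Espinoza.
Full order: Harlow, Mbeki, Tran, Obi, Delgado, Dimitriou, Espinoza, Novak.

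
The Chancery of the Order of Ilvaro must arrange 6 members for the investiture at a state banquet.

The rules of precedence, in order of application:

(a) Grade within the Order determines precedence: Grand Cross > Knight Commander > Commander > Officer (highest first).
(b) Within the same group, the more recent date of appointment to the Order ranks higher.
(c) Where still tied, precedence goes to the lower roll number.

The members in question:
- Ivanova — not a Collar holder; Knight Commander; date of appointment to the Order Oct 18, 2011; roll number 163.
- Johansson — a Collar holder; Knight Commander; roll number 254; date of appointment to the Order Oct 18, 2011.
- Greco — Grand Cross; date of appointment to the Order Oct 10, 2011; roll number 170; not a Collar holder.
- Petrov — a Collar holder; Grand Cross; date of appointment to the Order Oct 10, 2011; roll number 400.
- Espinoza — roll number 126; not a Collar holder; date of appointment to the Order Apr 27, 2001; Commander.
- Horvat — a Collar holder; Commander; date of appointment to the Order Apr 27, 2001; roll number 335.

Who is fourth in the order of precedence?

Johansson

By grade within the Order: Greco and Petrov (Grand Cross); then Ivanova and Johansson (Knight Commander); then Espinoza and Horvat (Commander).
Greco and Petrov both have date of appointment to the Order Oct 10, 2011, so the next rule applies.
Among Greco and Petrov, by roll number (lower first): Greco (170) before Petrov (400).
Ivanova and Johansson both have date of appointment to the Order Oct 18, 2011, so the next rule applies.
Among Ivanova and Johansson, by roll number (lower first): Ivanova (163) before Johansson (254).
Espinoza and Horvat both have date of appointment to the Order Apr 27, 2001, so the next rule applies.
Among Espinoza and Horvat, by roll number (lower first): Espinoza (126) before Horvat (335).
Order: Greco, Petrov, Ivanova, Johansson, Espinoza, Horvat.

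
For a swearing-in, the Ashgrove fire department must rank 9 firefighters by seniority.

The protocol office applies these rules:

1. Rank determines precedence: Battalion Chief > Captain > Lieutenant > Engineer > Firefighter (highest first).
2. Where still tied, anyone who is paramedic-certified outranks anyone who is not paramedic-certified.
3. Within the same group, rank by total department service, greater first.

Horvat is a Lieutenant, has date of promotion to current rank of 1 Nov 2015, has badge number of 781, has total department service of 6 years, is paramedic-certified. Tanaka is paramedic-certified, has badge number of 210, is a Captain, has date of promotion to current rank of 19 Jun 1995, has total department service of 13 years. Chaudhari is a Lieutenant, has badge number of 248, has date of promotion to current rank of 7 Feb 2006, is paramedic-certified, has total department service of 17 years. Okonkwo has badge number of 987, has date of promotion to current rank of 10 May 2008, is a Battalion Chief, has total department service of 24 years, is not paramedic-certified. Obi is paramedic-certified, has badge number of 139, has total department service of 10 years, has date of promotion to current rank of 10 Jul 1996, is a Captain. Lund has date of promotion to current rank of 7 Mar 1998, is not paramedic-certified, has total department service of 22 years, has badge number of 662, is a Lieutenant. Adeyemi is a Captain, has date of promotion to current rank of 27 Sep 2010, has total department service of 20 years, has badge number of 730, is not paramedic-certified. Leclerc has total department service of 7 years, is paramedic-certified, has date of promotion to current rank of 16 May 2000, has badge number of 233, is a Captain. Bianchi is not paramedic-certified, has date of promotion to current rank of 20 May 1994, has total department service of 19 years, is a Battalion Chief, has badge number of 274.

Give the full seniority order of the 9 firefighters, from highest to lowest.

Okonkwo, Bianchi, Tanaka, Obi, Leclerc, Adeyemi, Chaudhari, Horvat, Lund

By rank: Okonkwo and Bianchi (Battalion Chief); then Tanaka, Obi, Leclerc and Adeyemi (Captain); then Chaudhari, Horvat and Lund (Lieutenant).
Okonkwo and Bianchi are each not paramedic-certified, so the next rule applies.
Among Okonkwo and Bianchi, by total department service (higher first): Okonkwo (24 years) before Bianchi (19 years).
Among Tanaka, Obi, Leclerc and Adeyemi, paramedic-certified before not paramedic-certified: Tanaka, Obi and Leclerc (paramedic-certified) before Adeyemi (not paramedic-certified).
Among Tanaka, Obi and Leclerc, by total department service (higher first): Tanaka (13 years) before Obi (10 years) before Leclerc (7 years).
Among Chaudhari, Horvat and Lund, paramedic-certified before not paramedic-certified: Chaudhari and Horvat (paramedic-certified) before Lund (not paramedic-certified).
Among Chaudhari and Horvat, by total department service (higher first): Chaudhari (17 years) before Horvat (6 years).
Full order: Okonkwo, Bianchi, Tanaka, Obi, Leclerc, Adeyemi, Chaudhari, Horvat, Lund.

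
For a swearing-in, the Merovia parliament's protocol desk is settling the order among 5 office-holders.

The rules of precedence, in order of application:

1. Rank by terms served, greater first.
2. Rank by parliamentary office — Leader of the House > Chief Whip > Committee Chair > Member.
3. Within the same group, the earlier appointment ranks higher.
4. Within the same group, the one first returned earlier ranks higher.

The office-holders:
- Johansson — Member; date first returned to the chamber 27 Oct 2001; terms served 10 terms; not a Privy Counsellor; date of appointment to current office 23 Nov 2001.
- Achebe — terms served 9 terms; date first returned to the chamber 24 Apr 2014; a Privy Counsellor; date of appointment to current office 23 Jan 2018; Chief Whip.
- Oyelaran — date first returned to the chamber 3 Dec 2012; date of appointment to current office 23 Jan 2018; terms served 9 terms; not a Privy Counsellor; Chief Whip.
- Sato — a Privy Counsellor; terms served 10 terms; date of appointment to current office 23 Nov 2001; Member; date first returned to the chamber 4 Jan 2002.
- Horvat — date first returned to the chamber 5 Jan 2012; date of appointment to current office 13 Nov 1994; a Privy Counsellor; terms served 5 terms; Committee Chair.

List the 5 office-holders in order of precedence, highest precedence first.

Johansson, Sato, Oyelaran, Achebe, Horvat

By terms served (higher first): Johansson and Sato (both 10 terms); then Oyelaran and Achebe (both 9 terms); then Horvat (5 terms).
Johansson and Sato are each Member, so the next rule applies.
Johansson and Sato both have date of appointment to current office 23 Nov 2001, so the next rule applies.
Among Johansson and Sato, by date first returned to the chamber (earlier first): Johansson (27 Oct 2001) before Sato (4 Jan 2002).
Oyelaran and Achebe are each Chief Whip, so the next rule applies.
Oyelaran and Achebe both have date of appointment to current office 23 Jan 2018, so the next rule applies.
Among Oyelaran and Achebe, by date first returned to the chamber (earlier first): Oyelaran (3 Dec 2012) before Achebe (24 Apr 2014).
Full order: Johansson, Sato, Oyelaran, Achebe, Horvat.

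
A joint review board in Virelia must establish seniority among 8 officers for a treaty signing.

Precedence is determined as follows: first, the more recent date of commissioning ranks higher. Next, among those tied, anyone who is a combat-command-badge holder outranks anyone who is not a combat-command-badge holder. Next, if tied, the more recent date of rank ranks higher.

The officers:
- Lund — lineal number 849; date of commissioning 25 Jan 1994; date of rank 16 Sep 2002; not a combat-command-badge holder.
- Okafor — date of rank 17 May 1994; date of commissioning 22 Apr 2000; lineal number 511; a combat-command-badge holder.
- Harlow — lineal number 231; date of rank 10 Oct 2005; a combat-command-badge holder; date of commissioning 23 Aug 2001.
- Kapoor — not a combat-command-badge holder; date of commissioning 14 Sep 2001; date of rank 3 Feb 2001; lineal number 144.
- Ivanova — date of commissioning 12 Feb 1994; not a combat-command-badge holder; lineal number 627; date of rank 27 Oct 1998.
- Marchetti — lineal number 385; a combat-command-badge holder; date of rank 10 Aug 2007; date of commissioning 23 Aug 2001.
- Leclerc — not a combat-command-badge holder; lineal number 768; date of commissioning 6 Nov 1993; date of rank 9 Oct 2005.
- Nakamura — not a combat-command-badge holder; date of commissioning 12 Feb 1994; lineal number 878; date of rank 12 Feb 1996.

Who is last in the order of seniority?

Leclerc

By date of commissioning (later first): Kapoor (14 Sep 2001); then Marchetti and Harlow (both 23 Aug 2001); then Okafor (22 Apr 2000); then Ivanova and Nakamura (both 12 Feb 1994); then Lund (25 Jan 1994); then Leclerc (6 Nov 1993).
Marchetti and Harlow are each a combat-command-badge holder, so the next rule applies.
Among Marchetti and Harlow, by date of rank (later first): Marchetti (10 Aug 2007) before Harlow (10 Oct 2005).
Ivanova and Nakamura are each not a combat-command-badge holder, so the next rule applies.
Among Ivanova and Nakamura, by date of rank (later first): Ivanova (27 Oct 1998) before Nakamura (12 Feb 1996).
Order: Kapoor, Marchetti, Harlow, Okafor, Ivanova, Nakamura, Lund, Leclerc.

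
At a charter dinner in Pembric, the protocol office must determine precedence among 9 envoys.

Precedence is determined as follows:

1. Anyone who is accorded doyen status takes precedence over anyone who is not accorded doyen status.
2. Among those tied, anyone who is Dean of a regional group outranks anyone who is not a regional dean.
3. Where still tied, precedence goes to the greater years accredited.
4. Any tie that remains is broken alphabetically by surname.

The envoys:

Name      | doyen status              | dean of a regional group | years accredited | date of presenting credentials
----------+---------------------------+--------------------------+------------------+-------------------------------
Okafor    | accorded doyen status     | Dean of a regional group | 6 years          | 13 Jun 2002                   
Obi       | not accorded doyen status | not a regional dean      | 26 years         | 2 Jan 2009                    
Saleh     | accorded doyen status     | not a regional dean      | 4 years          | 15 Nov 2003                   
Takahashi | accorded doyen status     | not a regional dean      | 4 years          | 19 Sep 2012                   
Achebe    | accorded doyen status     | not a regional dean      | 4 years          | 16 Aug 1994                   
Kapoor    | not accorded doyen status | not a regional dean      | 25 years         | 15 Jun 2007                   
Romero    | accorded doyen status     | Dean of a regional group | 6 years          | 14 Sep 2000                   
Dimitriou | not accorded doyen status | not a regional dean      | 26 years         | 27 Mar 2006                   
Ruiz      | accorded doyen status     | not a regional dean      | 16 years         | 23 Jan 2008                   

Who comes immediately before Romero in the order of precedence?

Okafor

By the first rule: Okafor, Romero, Ruiz, Achebe, Saleh and Takahashi (each accorded doyen status); then Dimitriou, Obi and Kapoor (each not accorded doyen status).
Among Okafor, Romero, Ruiz, Achebe, Saleh and Takahashi, Dean of a regional group before not a regional dean: Okafor and Romero (Dean of a regional group) before Ruiz, Achebe, Saleh and Takahashi (not a regional dean).
Okafor and Romero both have years accredited 6 years, so the next rule applies.
Among Okafor and Romero, alphabetically by surname: Okafor before Romero.
Among Ruiz, Achebe, Saleh and Takahashi, by years accredited (higher first): Ruiz (16 years) before Achebe, Saleh and Takahashi (4 years).
Among Achebe, Saleh and Takahashi, alphabetically by surname: Achebe before Saleh before Takahashi.
Dimitriou, Obi and Kapoor are each not a regional dean, so the next rule applies.
Among Dimitriou, Obi and Kapoor, by years accredited (higher first): Dimitriou and Obi (26 years) before Kapoor (25 years).
Among Dimitriou and Obi, alphabetically by surname: Dimitriou before Obi.
Order: Okafor, Romero, Ruiz, Achebe, Saleh, Takahashi, Dimitriou, Obi, Kapoor.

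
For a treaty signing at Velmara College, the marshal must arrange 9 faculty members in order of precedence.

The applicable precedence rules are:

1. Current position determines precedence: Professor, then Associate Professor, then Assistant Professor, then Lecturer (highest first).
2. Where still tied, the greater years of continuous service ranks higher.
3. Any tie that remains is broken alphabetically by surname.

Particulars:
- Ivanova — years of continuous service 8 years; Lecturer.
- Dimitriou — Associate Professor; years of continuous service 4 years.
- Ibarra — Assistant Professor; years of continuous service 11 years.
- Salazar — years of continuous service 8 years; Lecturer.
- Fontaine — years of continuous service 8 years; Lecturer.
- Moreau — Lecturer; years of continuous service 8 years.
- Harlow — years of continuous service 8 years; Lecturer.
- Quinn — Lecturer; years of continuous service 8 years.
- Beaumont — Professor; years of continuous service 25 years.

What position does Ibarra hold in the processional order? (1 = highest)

By current position: Beaumont (Professor); then Dimitriou (Associate Professor); then Ibarra (Assistant Professor); then Fontaine, Harlow, Ivanova, Moreau, Quinn and Salazar (Lecturer).
Fontaine, Harlow, Ivanova, Moreau, Quinn and Salazar all have years of continuous service 8 years, so the next rule applies.
Among Fontaine, Harlow, Ivanova, Moreau, Quinn and Salazar, alphabetically by surname: Fontaine before Harlow before Ivanova before Moreau before Quinn before Salazar.
Order: Beaumont, Dimitriou, Ibarra, Fontaine, Harlow, Ivanova, Moreau, Quinn, Salazar. So position 3.

3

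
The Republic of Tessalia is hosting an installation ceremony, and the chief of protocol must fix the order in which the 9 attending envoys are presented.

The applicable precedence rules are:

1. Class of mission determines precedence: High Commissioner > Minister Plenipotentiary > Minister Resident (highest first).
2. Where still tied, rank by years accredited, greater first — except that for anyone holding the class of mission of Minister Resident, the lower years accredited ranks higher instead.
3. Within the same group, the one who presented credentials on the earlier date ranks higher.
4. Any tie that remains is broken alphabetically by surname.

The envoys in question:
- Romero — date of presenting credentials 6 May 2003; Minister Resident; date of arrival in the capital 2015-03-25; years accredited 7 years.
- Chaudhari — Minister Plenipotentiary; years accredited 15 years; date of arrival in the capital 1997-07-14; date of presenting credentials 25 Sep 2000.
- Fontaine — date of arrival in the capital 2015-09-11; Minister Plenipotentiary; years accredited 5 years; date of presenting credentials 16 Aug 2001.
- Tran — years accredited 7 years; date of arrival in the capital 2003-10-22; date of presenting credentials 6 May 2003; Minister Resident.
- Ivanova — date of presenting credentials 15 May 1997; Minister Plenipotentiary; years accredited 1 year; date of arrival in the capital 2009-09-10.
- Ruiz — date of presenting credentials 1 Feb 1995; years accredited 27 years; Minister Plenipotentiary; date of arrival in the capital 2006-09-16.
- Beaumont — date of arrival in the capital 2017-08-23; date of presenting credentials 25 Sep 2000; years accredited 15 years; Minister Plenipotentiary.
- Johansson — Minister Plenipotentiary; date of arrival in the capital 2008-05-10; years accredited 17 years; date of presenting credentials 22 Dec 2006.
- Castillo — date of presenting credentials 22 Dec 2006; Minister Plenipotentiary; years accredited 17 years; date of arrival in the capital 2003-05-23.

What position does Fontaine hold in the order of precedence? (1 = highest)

6

By class of mission: Ruiz, Castillo, Johansson, Beaumont, Chaudhari, Fontaine and Ivanova (Minister Plenipotentiary); then Romero and Tran (Minister Resident).
Among Ruiz, Castillo, Johansson, Beaumont, Chaudhari, Fontaine and Ivanova, by years accredited (higher first): Ruiz (27 years) before Castillo and Johansson (17 years) before Beaumont and Chaudhari (15 years) before Fontaine (5 years) before Ivanova (1 year).
Castillo and Johansson both have date of presenting credentials 22 Dec 2006, so the next rule applies.
Among Castillo and Johansson, alphabetically by surname: Castillo before Johansson.
Beaumont and Chaudhari both have date of presenting credentials 25 Sep 2000, so the next rule applies.
Among Beaumont and Chaudhari, alphabetically by surname: Beaumont before Chaudhari.
Romero and Tran both have years accredited 7 years, so the next rule applies.
Romero and Tran both have date of presenting credentials 6 May 2003, so the next rule applies.
Among Romero and Tran, alphabetically by surname: Romero before Tran.
Order: Ruiz, Castillo, Johansson, Beaumont, Chaudhari, Fontaine, Ivanova, Romero, Tran. So position 6.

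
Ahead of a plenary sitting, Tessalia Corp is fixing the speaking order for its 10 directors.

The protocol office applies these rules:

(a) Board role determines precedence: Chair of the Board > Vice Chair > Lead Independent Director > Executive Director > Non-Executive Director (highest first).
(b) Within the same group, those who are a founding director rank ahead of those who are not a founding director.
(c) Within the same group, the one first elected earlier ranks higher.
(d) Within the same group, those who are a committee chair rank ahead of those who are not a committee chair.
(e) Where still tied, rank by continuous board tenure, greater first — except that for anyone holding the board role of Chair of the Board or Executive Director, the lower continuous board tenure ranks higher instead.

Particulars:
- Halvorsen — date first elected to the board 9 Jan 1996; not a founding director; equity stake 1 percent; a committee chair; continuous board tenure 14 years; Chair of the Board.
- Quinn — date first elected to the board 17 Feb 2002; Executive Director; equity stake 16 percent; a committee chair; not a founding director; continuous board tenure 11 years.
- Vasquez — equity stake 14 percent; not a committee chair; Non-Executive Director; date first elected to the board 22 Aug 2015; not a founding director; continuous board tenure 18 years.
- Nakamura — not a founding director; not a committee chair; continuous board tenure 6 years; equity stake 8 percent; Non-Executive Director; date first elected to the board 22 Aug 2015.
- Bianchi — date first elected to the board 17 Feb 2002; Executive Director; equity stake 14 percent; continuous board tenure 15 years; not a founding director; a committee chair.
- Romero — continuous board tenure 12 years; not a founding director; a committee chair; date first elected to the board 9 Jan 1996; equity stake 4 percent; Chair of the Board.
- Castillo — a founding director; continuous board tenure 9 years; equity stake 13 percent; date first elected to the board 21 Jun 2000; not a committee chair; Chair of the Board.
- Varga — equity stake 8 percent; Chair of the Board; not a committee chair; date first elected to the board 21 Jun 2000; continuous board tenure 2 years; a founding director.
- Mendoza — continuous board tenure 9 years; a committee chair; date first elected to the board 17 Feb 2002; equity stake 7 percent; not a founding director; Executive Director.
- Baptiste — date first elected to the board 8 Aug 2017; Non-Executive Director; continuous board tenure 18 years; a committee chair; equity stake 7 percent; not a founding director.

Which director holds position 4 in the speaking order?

By board role: Varga, Castillo, Romero and Halvorsen (Chair of the Board); then Mendoza, Quinn and Bianchi (Executive Director); then Vasquez, Nakamura and Baptiste (Non-Executive Director).
Among Varga, Castillo, Romero and Halvorsen, a founding director before not a founding director: Varga and Castillo (a founding director) before Romero and Halvorsen (not a founding director).
Varga and Castillo both have date first elected to the board 21 Jun 2000, so the next rule applies.
Varga and Castillo are each not a committee chair, so the next rule applies.
Among Varga and Castillo, by continuous board tenure (lower first) (reversed rule for this group): Varga (2 years) before Castillo (9 years).
Romero and Halvorsen both have date first elected to the board 9 Jan 1996, so the next rule applies.
Romero and Halvorsen are each a committee chair, so the next rule applies.
Among Romero and Halvorsen, by continuous board tenure (lower first) (reversed rule for this group): Romero (12 years) before Halvorsen (14 years).
Mendoza, Quinn and Bianchi are each not a founding director, so the next rule applies.
Mendoza, Quinn and Bianchi all have date first elected to the board 17 Feb 2002, so the next rule applies.
Mendoza, Quinn and Bianchi are each a committee chair, so the next rule applies.
Among Mendoza, Quinn and Bianchi, by continuous board tenure (lower first) (reversed rule for this group): Mendoza (9 years) before Quinn (11 years) before Bianchi (15 years).
Vasquez, Nakamura and Baptiste are each not a founding director, so the next rule applies.
Among Vasquez, Nakamura and Baptiste, by date first elected to the board (earlier first): Vasquez and Nakamura (22 Aug 2015) before Baptiste (8 Aug 2017).
Vasquez and Nakamura are each not a committee chair, so the next rule applies.
Among Vasquez and Nakamura, by continuous board tenure (higher first): Vasquez (18 years) before Nakamura (6 years).
Order: Varga, Castillo, Romero, Halvorsen, Mendoza, Quinn, Bianchi, Vasquez, Nakamura, Baptiste.

Halvorsen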